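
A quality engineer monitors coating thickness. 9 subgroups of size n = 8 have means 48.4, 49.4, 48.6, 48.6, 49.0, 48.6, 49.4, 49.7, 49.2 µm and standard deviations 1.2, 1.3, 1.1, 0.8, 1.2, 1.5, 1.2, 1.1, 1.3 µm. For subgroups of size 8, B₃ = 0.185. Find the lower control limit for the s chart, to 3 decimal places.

s̄ = (1.2 + 1.3 + 1.1 + 0.8 + 1.2 + 1.5 + 1.2 + 1.1 + 1.3) / 9 = 1.1889
LCL_s = B₃·s̄ = 0.185 × 1.1889 = 0.2199

0.220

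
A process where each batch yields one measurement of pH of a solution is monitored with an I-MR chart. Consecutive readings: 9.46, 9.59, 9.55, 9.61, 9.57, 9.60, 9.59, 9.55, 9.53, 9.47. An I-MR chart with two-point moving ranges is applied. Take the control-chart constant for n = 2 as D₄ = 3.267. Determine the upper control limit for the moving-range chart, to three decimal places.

0.156

Moving ranges: 0.13, 0.04, 0.06, 0.04, 0.03, 0.01, 0.04, 0.02, 0.06; M̄R̄ = 0.4300 / 9 = 0.0478
UCL_MR = D₄·M̄R̄ = 3.267 × 0.0478 = 0.1561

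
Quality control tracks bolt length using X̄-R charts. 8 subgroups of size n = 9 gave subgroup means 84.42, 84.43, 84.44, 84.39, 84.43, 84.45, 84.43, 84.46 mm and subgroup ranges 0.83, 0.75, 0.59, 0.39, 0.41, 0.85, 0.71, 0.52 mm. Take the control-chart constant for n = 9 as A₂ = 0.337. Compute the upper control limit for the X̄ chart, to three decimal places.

X̄̄ = (84.42 + 84.43 + 84.44 + 84.39 + 84.43 + 84.45 + 84.43 + 84.46) / 8 = 675.4500 / 8 = 84.4313
R̄ = (0.83 + 0.75 + 0.59 + 0.39 + 0.41 + 0.85 + 0.71 + 0.52) / 8 = 5.0500 / 8 = 0.6312
UCL = X̄̄ + A₂·R̄ = 84.4313 + 0.337 × 0.6312 = 84.6440

84.644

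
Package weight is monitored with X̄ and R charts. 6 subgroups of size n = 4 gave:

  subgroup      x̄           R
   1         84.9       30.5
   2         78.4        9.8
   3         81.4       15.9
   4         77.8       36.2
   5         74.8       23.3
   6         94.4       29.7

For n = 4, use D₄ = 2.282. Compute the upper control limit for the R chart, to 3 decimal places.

R̄ = (30.5 + 9.8 + 15.9 + 36.2 + 23.3 + 29.7) / 6 = 145.4000 / 6 = 24.2333
UCL_R = D₄·R̄ = 2.282 × 24.2333 = 55.3005

55.300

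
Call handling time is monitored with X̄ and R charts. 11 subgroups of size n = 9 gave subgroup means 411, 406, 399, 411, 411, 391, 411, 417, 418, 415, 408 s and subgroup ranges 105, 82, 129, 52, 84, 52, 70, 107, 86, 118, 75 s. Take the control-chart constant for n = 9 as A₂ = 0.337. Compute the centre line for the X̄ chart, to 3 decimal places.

X̄̄ = (411 + 406 + 399 + 411 + 411 + 391 + 411 + 417 + 418 + 415 + 408) / 11 = 4498.0000 / 11 = 408.9091
CL = X̄̄ = 408.9091

408.909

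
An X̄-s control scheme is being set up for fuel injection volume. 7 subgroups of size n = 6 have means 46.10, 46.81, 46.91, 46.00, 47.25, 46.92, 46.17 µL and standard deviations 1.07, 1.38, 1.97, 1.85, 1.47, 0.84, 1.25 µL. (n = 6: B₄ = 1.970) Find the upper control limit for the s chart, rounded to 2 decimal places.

2.77

s̄ = (1.07 + 1.38 + 1.97 + 1.85 + 1.47 + 0.84 + 1.25) / 7 = 1.4043
UCL_s = B₄·s̄ = 1.970 × 1.4043 = 2.7664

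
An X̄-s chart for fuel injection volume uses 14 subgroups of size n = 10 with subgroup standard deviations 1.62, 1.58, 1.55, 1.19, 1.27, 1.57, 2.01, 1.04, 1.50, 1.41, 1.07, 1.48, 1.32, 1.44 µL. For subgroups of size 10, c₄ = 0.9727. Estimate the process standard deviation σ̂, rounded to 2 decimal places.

s̄ = (1.62 + 1.58 + 1.55 + 1.19 + 1.27 + 1.57 + 2.01 + 1.04 + 1.50 + 1.41 + 1.07 + 1.48 + 1.32 + 1.44) / 14 = 1.4321
σ̂ = s̄ / c₄ = 1.4321 / 0.9727 = 1.4723

1.47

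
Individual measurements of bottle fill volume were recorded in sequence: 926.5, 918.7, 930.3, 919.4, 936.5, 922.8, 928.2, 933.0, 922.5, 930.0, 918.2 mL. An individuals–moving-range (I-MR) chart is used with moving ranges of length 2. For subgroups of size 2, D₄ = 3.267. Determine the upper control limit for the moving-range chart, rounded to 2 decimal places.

33.03

Moving ranges: 7.8, 11.6, 10.9, 17.1, 13.7, 5.4, 4.8, 10.5, 7.5, 11.8; M̄R̄ = 101.1000 / 10 = 10.1100
UCL_MR = D₄·M̄R̄ = 3.267 × 10.1100 = 33.0294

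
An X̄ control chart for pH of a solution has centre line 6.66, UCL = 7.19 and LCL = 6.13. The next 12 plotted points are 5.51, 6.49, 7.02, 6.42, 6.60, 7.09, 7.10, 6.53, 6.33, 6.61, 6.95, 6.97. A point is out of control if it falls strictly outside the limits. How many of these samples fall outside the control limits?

1

Compare each point to [6.13, 7.19]: sample 1 = 5.51 < LCL.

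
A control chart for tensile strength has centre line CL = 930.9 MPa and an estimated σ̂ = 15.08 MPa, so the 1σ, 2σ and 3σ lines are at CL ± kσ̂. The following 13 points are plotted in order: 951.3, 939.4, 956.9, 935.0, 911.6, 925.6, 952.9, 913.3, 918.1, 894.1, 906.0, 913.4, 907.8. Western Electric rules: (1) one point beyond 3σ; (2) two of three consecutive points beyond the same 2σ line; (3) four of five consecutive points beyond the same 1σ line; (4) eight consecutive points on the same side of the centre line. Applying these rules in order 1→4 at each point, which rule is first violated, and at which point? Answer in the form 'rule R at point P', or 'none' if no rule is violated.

rule 3 at point 12

Zone of each point (C = within 1σ̂, B = 1σ̂–2σ̂, A = 2σ̂–3σ̂, * = beyond 3σ̂; sign = side of CL): 1:+B, 2:+C, 3:+B, 4:+C, 5:-B, 6:-C, 7:+B, 8:-B, 9:-C, 10:-A, 11:-B, 12:-B, 13:-B
Rule 3 (four of five consecutive points beyond the same 1σ limit) is satisfied at point 12.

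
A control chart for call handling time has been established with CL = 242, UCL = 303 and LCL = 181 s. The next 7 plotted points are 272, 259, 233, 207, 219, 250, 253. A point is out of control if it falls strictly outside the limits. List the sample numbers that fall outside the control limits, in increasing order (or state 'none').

none

All 7 points lie within [181, 303].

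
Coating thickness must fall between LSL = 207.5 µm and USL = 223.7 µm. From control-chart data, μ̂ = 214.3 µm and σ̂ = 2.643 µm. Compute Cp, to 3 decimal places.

Cp = (USL − LSL) / (6σ̂) = (223.7 − 207.5) / (6 × 2.643) = 16.2000 / 15.8580 = 1.0216

1.022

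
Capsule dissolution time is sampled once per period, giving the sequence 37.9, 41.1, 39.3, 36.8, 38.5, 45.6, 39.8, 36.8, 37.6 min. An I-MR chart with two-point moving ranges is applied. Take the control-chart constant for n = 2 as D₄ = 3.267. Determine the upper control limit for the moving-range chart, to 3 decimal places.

10.577

Moving ranges: 3.2, 1.8, 2.5, 1.7, 7.1, 5.8, 3.0, 0.8; M̄R̄ = 25.9000 / 8 = 3.2375
UCL_MR = D₄·M̄R̄ = 3.267 × 3.2375 = 10.5769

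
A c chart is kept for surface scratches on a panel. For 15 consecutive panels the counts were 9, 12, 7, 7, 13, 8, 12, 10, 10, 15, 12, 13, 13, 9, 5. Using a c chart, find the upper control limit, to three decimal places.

19.977

c̄ = (9 + 12 + 7 + 7 + 13 + 8 + 12 + 10 + 10 + 15 + 12 + 13 + 13 + 9 + 5) / 15 = 155 / 15 = 10.3333
UCL = c̄ + 3√c̄ = 10.3333 + 3 × √10.3333 = 10.3333 + 3 × 3.2146 = 19.9770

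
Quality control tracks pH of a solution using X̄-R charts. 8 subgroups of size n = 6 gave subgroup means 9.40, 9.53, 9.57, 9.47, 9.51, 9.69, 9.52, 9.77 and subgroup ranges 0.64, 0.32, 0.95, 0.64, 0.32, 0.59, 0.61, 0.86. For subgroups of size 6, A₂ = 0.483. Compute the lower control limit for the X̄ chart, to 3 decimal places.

X̄̄ = (9.40 + 9.53 + 9.57 + 9.47 + 9.51 + 9.69 + 9.52 + 9.77) / 8 = 76.4600 / 8 = 9.5575
R̄ = (0.64 + 0.32 + 0.95 + 0.64 + 0.32 + 0.59 + 0.61 + 0.86) / 8 = 4.9300 / 8 = 0.6162
LCL = X̄̄ − A₂·R̄ = 9.5575 − 0.483 × 0.6162 = 9.2599

9.260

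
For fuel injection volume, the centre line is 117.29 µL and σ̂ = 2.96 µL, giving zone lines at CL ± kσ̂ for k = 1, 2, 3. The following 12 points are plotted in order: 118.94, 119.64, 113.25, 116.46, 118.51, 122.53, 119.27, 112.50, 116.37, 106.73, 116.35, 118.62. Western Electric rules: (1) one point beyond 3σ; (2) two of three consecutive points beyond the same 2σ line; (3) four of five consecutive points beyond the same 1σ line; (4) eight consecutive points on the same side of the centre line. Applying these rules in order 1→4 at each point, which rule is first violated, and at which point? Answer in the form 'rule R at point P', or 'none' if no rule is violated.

Zone of each point (C = within 1σ̂, B = 1σ̂–2σ̂, A = 2σ̂–3σ̂, * = beyond 3σ̂; sign = side of CL): 1:+C, 2:+C, 3:-B, 4:-C, 5:+C, 6:+B, 7:+C, 8:-B, 9:-C, 10:-*, 11:-C, 12:+C
Rule 1 (one point beyond the 3σ limits) is satisfied at point 10.

rule 1 at point 10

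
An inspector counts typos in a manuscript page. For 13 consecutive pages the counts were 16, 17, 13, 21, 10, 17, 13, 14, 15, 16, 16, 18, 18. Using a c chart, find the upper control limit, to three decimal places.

c̄ = (16 + 17 + 13 + 21 + 10 + 17 + 13 + 14 + 15 + 16 + 16 + 18 + 18) / 13 = 204 / 13 = 15.6923
UCL = c̄ + 3√c̄ = 15.6923 + 3 × √15.6923 = 15.6923 + 3 × 3.9614 = 27.5764

27.576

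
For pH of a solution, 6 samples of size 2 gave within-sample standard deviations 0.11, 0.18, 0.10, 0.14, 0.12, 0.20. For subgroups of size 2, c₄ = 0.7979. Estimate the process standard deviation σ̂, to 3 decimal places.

s̄ = (0.11 + 0.18 + 0.10 + 0.14 + 0.12 + 0.20) / 6 = 0.1417
σ̂ = s̄ / c₄ = 0.1417 / 0.7979 = 0.1775

0.178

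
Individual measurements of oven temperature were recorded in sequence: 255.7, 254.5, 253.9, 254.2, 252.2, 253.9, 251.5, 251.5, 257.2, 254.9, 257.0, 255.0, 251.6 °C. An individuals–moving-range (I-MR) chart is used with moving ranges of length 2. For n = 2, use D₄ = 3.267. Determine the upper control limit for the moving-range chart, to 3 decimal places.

Moving ranges: 1.2, 0.6, 0.3, 2.0, 1.7, 2.4, 0.0, 5.7, 2.3, 2.1, 2.0, 3.4; M̄R̄ = 23.7000 / 12 = 1.9750
UCL_MR = D₄·M̄R̄ = 3.267 × 1.9750 = 6.4523

6.452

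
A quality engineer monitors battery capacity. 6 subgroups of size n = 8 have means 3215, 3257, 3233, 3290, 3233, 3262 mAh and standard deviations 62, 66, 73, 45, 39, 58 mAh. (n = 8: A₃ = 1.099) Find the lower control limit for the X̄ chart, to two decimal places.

3185.51

X̄̄ = (3215 + 3257 + 3233 + 3290 + 3233 + 3262) / 6 = 3248.3333
s̄ = (62 + 66 + 73 + 45 + 39 + 58) / 6 = 57.1667
LCL = X̄̄ − A₃·s̄ = 3248.3333 − 1.099 × 57.1667 = 3185.5072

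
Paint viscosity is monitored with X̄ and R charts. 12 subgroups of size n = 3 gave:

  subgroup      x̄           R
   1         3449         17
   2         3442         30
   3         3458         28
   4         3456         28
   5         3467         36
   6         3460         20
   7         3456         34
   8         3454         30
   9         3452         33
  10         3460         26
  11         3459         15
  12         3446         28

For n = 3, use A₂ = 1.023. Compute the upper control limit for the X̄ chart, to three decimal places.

X̄̄ = (3449 + 3442 + 3458 + 3456 + 3467 + 3460 + 3456 + 3454 + 3452 + 3460 + 3459 + 3446) / 12 = 41459.0000 / 12 = 3454.9167
R̄ = (17 + 30 + 28 + 28 + 36 + 20 + 34 + 30 + 33 + 26 + 15 + 28) / 12 = 325.0000 / 12 = 27.0833
UCL = X̄̄ + A₂·R̄ = 3454.9167 + 1.023 × 27.0833 = 3482.6229

3482.623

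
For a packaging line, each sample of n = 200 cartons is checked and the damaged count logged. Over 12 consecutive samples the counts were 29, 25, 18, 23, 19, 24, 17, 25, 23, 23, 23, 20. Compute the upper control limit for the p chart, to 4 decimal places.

0.1790

p̄ = Σdᵢ / (k·n) = 269 / (12 × 200) = 0.11208
UCL = p̄ + 3·√(p̄(1−p̄)/n) = 0.11208 + 3 × √(0.11208×0.88792/200) = 0.11208 + 3 × 0.02231 = 0.17900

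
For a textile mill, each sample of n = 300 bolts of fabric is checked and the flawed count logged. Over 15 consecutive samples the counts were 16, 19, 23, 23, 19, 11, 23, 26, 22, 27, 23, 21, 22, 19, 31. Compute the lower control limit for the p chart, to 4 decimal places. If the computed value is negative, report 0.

0.0274

p̄ = Σdᵢ / (k·n) = 325 / (15 × 300) = 0.07222
LCL = p̄ − 3·√(p̄(1−p̄)/n) = 0.07222 − 3 × 0.01495 = 0.02739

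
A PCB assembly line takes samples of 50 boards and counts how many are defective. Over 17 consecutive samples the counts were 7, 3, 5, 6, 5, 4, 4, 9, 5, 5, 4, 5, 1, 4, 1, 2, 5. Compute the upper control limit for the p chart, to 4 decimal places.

p̄ = Σdᵢ / (k·n) = 75 / (17 × 50) = 0.08824
UCL = p̄ + 3·√(p̄(1−p̄)/n) = 0.08824 + 3 × √(0.08824×0.91176/50) = 0.08824 + 3 × 0.04011 = 0.20857

0.2086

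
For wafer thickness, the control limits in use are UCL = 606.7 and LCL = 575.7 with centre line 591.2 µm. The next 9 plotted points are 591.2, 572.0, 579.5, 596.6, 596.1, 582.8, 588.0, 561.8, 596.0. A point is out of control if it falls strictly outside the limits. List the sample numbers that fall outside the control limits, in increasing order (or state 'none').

2, 8

Compare each point to [575.7, 606.7]: sample 2 = 572.0 < LCL; sample 8 = 561.8 < LCL.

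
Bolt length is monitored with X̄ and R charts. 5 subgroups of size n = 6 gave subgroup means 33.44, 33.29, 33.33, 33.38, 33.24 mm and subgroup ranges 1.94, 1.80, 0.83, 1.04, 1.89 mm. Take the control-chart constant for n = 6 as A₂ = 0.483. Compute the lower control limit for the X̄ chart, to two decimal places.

X̄̄ = (33.44 + 33.29 + 33.33 + 33.38 + 33.24) / 5 = 166.6800 / 5 = 33.3360
R̄ = (1.94 + 1.80 + 0.83 + 1.04 + 1.89) / 5 = 7.5000 / 5 = 1.5000
LCL = X̄̄ − A₂·R̄ = 33.3360 − 0.483 × 1.5000 = 32.6115

32.61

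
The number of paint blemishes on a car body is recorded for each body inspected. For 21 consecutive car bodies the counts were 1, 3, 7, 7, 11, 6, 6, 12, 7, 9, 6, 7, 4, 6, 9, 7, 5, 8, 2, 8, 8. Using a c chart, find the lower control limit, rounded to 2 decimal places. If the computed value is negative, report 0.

c̄ = (1 + 3 + 7 + 7 + 11 + 6 + 6 + 12 + 7 + 9 + 6 + 7 + 4 + 6 + 9 + 7 + 5 + 8 + 2 + 8 + 8) / 21 = 139 / 21 = 6.6190
LCL = c̄ − 3√c̄ = 6.6190 − 3 × 2.5728 = -1.0992 → 0 (cannot be negative)

0.00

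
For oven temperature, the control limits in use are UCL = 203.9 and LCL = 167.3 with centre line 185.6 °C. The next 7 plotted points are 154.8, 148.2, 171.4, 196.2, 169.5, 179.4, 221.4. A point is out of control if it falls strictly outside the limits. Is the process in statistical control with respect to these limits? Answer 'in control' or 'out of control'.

Compare each point to [167.3, 203.9]: sample 1 = 154.8 < LCL; sample 2 = 148.2 < LCL; sample 7 = 221.4 > UCL.

out of control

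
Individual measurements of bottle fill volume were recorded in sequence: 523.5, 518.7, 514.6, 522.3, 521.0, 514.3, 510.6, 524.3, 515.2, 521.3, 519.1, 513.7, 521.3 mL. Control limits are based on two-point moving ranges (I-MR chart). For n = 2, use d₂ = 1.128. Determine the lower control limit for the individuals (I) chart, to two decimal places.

502.41

X̄ = (523.5 + 518.7 + 514.6 + 522.3 + 521.0 + 514.3 + 510.6 + 524.3 + 515.2 + 521.3 + 519.1 + 513.7 + 521.3) / 13 = 518.4538
Moving ranges: 4.8, 4.1, 7.7, 1.3, 6.7, 3.7, 13.7, 9.1, 6.1, 2.2, 5.4, 7.6; M̄R̄ = 72.4000 / 12 = 6.0333
LCL = X̄ − 3·M̄R̄/d₂ = 518.4538 − 3 × 6.0333 / 1.128 = 502.4077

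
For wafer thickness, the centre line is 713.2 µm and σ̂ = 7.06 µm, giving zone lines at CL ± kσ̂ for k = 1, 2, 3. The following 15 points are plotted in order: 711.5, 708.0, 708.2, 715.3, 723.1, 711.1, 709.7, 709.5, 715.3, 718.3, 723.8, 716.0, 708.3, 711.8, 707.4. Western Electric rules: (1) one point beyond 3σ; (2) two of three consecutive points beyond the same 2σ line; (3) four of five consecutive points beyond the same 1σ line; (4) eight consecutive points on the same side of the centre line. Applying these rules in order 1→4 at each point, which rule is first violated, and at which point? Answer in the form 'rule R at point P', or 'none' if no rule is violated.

Zone of each point (C = within 1σ̂, B = 1σ̂–2σ̂, A = 2σ̂–3σ̂, * = beyond 3σ̂; sign = side of CL): 1:-C, 2:-C, 3:-C, 4:+C, 5:+B, 6:-C, 7:-C, 8:-C, 9:+C, 10:+C, 11:+B, 12:+C, 13:-C, 14:-C, 15:-C
No rule fires across all 15 points.

none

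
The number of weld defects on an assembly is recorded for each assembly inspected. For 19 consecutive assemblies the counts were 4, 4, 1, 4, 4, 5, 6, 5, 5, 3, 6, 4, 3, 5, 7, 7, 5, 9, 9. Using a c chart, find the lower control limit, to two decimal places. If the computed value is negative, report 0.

c̄ = (4 + 4 + 1 + 4 + 4 + 5 + 6 + 5 + 5 + 3 + 6 + 4 + 3 + 5 + 7 + 7 + 5 + 9 + 9) / 19 = 96 / 19 = 5.0526
LCL = c̄ − 3√c̄ = 5.0526 − 3 × 2.2478 = -1.6908 → 0 (cannot be negative)

0.00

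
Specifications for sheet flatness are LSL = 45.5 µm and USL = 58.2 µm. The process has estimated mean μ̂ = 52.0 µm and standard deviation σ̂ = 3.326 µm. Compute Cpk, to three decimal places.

0.621

Cpu = (USL − μ̂) / (3σ̂) = (58.2 − 52.0) / (3 × 3.326) = 0.6214; Cpl = (μ̂ − LSL) / (3σ̂) = (52.0 − 45.5) / (3 × 3.326) = 0.6514; Cpk = min(Cpu, Cpl) = 0.6214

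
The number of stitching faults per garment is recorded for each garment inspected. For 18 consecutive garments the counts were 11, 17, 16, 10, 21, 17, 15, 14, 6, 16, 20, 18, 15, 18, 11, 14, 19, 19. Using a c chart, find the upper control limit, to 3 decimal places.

27.157

c̄ = (11 + 17 + 16 + 10 + 21 + 17 + 15 + 14 + 6 + 16 + 20 + 18 + 15 + 18 + 11 + 14 + 19 + 19) / 18 = 277 / 18 = 15.3889
UCL = c̄ + 3√c̄ = 15.3889 + 3 × √15.3889 = 15.3889 + 3 × 3.9229 = 27.1575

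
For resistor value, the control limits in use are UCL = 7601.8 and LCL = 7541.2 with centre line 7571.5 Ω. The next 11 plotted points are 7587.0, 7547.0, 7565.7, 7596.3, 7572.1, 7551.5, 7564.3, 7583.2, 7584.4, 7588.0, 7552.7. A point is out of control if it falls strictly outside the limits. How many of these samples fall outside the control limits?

0

All 11 points lie within [7541.2, 7601.8].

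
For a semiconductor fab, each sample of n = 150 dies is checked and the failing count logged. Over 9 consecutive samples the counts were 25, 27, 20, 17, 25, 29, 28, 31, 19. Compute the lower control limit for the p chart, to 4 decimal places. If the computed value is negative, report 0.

p̄ = Σdᵢ / (k·n) = 221 / (9 × 150) = 0.16370
LCL = p̄ − 3·√(p̄(1−p̄)/n) = 0.16370 − 3 × 0.03021 = 0.07307

0.0731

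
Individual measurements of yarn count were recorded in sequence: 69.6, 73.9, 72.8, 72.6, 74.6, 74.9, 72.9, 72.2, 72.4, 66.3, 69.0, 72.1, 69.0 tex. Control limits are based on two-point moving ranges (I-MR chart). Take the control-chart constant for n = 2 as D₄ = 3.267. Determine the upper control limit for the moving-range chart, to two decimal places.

Moving ranges: 4.3, 1.1, 0.2, 2.0, 0.3, 2.0, 0.7, 0.2, 6.1, 2.7, 3.1, 3.1; M̄R̄ = 25.8000 / 12 = 2.1500
UCL_MR = D₄·M̄R̄ = 3.267 × 2.1500 = 7.0240

7.02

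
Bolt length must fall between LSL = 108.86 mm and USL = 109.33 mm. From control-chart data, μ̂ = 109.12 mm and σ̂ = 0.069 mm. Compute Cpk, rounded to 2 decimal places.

Cpu = (USL − μ̂) / (3σ̂) = (109.33 − 109.12) / (3 × 0.069) = 1.0145; Cpl = (μ̂ − LSL) / (3σ̂) = (109.12 − 108.86) / (3 × 0.069) = 1.2560; Cpk = min(Cpu, Cpl) = 1.0145

1.01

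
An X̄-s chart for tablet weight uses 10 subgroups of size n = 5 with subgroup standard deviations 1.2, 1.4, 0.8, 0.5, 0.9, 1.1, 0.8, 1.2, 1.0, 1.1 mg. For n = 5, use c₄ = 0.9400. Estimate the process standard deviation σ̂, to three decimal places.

s̄ = (1.2 + 1.4 + 0.8 + 0.5 + 0.9 + 1.1 + 0.8 + 1.2 + 1.0 + 1.1) / 10 = 1.0000
σ̂ = s̄ / c₄ = 1.0000 / 0.9400 = 1.0638

1.064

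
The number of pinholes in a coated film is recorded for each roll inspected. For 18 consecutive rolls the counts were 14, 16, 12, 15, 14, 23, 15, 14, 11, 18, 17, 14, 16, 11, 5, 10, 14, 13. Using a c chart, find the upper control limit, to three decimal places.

c̄ = (14 + 16 + 12 + 15 + 14 + 23 + 15 + 14 + 11 + 18 + 17 + 14 + 16 + 11 + 5 + 10 + 14 + 13) / 18 = 252 / 18 = 14.0000
UCL = c̄ + 3√c̄ = 14.0000 + 3 × √14.0000 = 14.0000 + 3 × 3.7417 = 25.2250

25.225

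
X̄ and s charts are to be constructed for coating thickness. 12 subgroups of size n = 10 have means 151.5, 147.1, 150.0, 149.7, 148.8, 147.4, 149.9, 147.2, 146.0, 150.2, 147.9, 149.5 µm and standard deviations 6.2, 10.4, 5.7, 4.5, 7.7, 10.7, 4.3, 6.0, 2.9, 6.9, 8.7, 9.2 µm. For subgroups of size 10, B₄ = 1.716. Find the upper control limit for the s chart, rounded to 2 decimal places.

11.90

s̄ = (6.2 + 10.4 + 5.7 + 4.5 + 7.7 + 10.7 + 4.3 + 6.0 + 2.9 + 6.9 + 8.7 + 9.2) / 12 = 6.9333
UCL_s = B₄·s̄ = 1.716 × 6.9333 = 11.8976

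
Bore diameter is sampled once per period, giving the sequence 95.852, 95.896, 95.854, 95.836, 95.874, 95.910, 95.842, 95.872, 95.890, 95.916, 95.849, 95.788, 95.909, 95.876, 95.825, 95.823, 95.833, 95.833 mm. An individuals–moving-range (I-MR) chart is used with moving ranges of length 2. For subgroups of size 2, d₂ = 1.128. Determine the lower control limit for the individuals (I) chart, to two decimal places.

95.76

X̄ = (95.852 + 95.896 + 95.854 + 95.836 + 95.874 + 95.910 + 95.842 + 95.872 + 95.890 + 95.916 + 95.849 + 95.788 + 95.909 + 95.876 + 95.825 + 95.823 + 95.833 + 95.833) / 18 = 95.8599
Moving ranges: 0.044, 0.042, 0.018, 0.038, 0.036, 0.068, 0.030, 0.018, 0.026, 0.067, 0.061, 0.121, 0.033, 0.051, 0.002, 0.010, 0.000; M̄R̄ = 0.6650 / 17 = 0.0391
LCL = X̄ − 3·M̄R̄/d₂ = 95.8599 − 3 × 0.0391 / 1.128 = 95.7559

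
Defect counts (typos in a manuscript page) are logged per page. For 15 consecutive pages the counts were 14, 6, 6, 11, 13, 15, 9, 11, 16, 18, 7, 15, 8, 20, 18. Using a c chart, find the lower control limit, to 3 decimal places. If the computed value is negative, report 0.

c̄ = (14 + 6 + 6 + 11 + 13 + 15 + 9 + 11 + 16 + 18 + 7 + 15 + 8 + 20 + 18) / 15 = 187 / 15 = 12.4667
LCL = c̄ − 3√c̄ = 12.4667 − 3 × 3.5308 = 1.8742

1.874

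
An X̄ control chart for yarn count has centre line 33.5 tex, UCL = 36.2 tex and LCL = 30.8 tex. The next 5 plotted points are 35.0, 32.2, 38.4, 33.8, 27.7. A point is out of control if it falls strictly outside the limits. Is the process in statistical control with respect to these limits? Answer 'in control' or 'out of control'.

Compare each point to [30.8, 36.2]: sample 3 = 38.4 > UCL; sample 5 = 27.7 < LCL.

out of control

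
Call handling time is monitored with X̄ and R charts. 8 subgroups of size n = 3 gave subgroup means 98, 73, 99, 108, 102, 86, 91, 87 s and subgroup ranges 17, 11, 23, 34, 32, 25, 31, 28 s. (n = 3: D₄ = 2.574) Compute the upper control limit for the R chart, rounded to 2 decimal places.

64.67

R̄ = (17 + 11 + 23 + 34 + 32 + 25 + 31 + 28) / 8 = 201.0000 / 8 = 25.1250
UCL_R = D₄·R̄ = 2.574 × 25.1250 = 64.6718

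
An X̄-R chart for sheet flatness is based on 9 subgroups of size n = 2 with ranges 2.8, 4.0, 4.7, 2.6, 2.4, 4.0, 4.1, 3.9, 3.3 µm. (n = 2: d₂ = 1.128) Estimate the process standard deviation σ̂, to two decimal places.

3.13

R̄ = (2.8 + 4.0 + 4.7 + 2.6 + 2.4 + 4.0 + 4.1 + 3.9 + 3.3) / 9 = 3.5333
σ̂ = R̄ / d₂ = 3.5333 / 1.128 = 3.1324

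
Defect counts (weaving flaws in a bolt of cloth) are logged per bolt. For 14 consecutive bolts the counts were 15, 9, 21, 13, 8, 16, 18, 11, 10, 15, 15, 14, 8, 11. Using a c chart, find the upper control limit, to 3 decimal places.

24.019

c̄ = (15 + 9 + 21 + 13 + 8 + 16 + 18 + 11 + 10 + 15 + 15 + 14 + 8 + 11) / 14 = 184 / 14 = 13.1429
UCL = c̄ + 3√c̄ = 13.1429 + 3 × √13.1429 = 13.1429 + 3 × 3.6253 = 24.0188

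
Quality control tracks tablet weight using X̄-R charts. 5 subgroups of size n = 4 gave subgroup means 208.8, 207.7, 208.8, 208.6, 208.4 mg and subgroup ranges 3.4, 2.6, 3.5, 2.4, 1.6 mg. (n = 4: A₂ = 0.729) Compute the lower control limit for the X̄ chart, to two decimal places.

X̄̄ = (208.8 + 207.7 + 208.8 + 208.6 + 208.4) / 5 = 1042.3000 / 5 = 208.4600
R̄ = (3.4 + 2.6 + 3.5 + 2.4 + 1.6) / 5 = 13.5000 / 5 = 2.7000
LCL = X̄̄ − A₂·R̄ = 208.4600 − 0.729 × 2.7000 = 206.4917

206.49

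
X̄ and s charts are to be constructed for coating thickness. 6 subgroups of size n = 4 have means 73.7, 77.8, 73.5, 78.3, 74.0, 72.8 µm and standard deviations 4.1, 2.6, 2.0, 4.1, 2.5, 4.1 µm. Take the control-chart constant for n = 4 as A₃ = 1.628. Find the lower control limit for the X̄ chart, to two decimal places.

X̄̄ = (73.7 + 77.8 + 73.5 + 78.3 + 74.0 + 72.8) / 6 = 75.0167
s̄ = (4.1 + 2.6 + 2.0 + 4.1 + 2.5 + 4.1) / 6 = 3.2333
LCL = X̄̄ − A₃·s̄ = 75.0167 − 1.628 × 3.2333 = 69.7528

69.75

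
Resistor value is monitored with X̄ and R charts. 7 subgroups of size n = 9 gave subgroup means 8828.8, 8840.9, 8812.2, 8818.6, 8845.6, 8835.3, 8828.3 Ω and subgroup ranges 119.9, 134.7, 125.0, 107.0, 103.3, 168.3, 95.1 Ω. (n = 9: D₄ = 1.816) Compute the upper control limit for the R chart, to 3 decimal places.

R̄ = (119.9 + 134.7 + 125.0 + 107.0 + 103.3 + 168.3 + 95.1) / 7 = 853.3000 / 7 = 121.9000
UCL_R = D₄·R̄ = 1.816 × 121.9000 = 221.3704

221.370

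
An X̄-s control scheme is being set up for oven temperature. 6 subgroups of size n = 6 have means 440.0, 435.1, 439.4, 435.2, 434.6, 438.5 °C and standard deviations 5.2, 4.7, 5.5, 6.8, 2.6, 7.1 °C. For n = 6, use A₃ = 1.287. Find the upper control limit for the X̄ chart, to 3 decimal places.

X̄̄ = (440.0 + 435.1 + 439.4 + 435.2 + 434.6 + 438.5) / 6 = 437.1333
s̄ = (5.2 + 4.7 + 5.5 + 6.8 + 2.6 + 7.1) / 6 = 5.3167
UCL = X̄̄ + A₃·s̄ = 437.1333 + 1.287 × 5.3167 = 443.9759

443.976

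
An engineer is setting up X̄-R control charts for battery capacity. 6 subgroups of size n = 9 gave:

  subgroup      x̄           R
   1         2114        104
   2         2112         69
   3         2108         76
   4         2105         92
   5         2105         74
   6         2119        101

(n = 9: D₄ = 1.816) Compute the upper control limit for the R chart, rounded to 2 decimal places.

R̄ = (104 + 69 + 76 + 92 + 74 + 101) / 6 = 516.0000 / 6 = 86.0000
UCL_R = D₄·R̄ = 1.816 × 86.0000 = 156.1760

156.18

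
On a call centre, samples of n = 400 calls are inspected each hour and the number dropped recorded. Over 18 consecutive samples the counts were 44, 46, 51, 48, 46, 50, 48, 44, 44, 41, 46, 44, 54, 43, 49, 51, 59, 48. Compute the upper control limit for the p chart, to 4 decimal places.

0.1674

p̄ = Σdᵢ / (k·n) = 856 / (18 × 400) = 0.11889
UCL = p̄ + 3·√(p̄(1−p̄)/n) = 0.11889 + 3 × √(0.11889×0.88111/400) = 0.11889 + 3 × 0.01618 = 0.16744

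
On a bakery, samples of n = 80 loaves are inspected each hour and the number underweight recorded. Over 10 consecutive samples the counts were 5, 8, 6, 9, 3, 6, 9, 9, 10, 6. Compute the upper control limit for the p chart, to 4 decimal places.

0.1841

p̄ = Σdᵢ / (k·n) = 71 / (10 × 80) = 0.08875
UCL = p̄ + 3·√(p̄(1−p̄)/n) = 0.08875 + 3 × √(0.08875×0.91125/80) = 0.08875 + 3 × 0.03179 = 0.18413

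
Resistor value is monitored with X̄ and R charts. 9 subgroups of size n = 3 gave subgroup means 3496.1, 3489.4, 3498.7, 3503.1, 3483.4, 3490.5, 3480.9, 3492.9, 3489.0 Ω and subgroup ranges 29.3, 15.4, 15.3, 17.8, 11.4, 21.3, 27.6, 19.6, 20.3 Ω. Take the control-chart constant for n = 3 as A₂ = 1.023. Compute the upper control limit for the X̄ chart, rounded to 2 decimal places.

X̄̄ = (3496.1 + 3489.4 + 3498.7 + 3503.1 + 3483.4 + 3490.5 + 3480.9 + 3492.9 + 3489.0) / 9 = 31424.0000 / 9 = 3491.5556
R̄ = (29.3 + 15.4 + 15.3 + 17.8 + 11.4 + 21.3 + 27.6 + 19.6 + 20.3) / 9 = 178.0000 / 9 = 19.7778
UCL = X̄̄ + A₂·R̄ = 3491.5556 + 1.023 × 19.7778 = 3511.7882

3511.79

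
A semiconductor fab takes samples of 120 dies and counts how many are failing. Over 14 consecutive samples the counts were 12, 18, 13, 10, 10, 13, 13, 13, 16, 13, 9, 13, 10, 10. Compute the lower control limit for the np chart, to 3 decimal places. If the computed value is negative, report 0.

2.369

p̄ = Σdᵢ / (k·n) = 173 / (14 × 120) = 0.10298
LCL = np̄ − 3·√(np̄(1−p̄)) = 12.3571 − 3 × 3.3294 = 2.3691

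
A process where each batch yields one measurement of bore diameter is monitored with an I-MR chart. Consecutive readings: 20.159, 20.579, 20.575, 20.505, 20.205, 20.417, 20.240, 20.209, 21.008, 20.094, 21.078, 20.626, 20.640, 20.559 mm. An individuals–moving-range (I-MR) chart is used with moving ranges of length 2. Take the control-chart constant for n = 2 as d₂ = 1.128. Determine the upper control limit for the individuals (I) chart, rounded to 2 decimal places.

X̄ = (20.159 + 20.579 + 20.575 + 20.505 + 20.205 + 20.417 + 20.240 + 20.209 + 21.008 + 20.094 + 21.078 + 20.626 + 20.640 + 20.559) / 14 = 20.4924
Moving ranges: 0.420, 0.004, 0.070, 0.300, 0.212, 0.177, 0.031, 0.799, 0.914, 0.984, 0.452, 0.014, 0.081; M̄R̄ = 4.4580 / 13 = 0.3429
UCL = X̄ + 3·M̄R̄/d₂ = 20.4924 + 3 × 0.3429 / 1.128 = 21.4045

21.40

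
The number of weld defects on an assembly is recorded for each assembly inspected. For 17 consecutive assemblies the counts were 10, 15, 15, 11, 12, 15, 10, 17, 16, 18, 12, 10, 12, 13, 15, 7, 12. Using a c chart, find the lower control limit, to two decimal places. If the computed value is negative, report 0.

2.15

c̄ = (10 + 15 + 15 + 11 + 12 + 15 + 10 + 17 + 16 + 18 + 12 + 10 + 12 + 13 + 15 + 7 + 12) / 17 = 220 / 17 = 12.9412
LCL = c̄ − 3√c̄ = 12.9412 − 3 × 3.5974 = 2.1490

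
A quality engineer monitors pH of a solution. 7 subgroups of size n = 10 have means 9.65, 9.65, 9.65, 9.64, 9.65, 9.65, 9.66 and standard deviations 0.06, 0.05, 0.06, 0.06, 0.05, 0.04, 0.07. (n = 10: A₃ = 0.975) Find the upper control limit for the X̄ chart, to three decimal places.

X̄̄ = (9.65 + 9.65 + 9.65 + 9.64 + 9.65 + 9.65 + 9.66) / 7 = 9.6500
s̄ = (0.06 + 0.05 + 0.06 + 0.06 + 0.05 + 0.04 + 0.07) / 7 = 0.0557
UCL = X̄̄ + A₃·s̄ = 9.6500 + 0.975 × 0.0557 = 9.7043

9.704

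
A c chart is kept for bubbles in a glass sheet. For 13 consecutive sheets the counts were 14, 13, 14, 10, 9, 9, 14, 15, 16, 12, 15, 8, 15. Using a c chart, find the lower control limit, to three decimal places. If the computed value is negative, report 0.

c̄ = (14 + 13 + 14 + 10 + 9 + 9 + 14 + 15 + 16 + 12 + 15 + 8 + 15) / 13 = 164 / 13 = 12.6154
LCL = c̄ − 3√c̄ = 12.6154 − 3 × 3.5518 = 1.9599

1.960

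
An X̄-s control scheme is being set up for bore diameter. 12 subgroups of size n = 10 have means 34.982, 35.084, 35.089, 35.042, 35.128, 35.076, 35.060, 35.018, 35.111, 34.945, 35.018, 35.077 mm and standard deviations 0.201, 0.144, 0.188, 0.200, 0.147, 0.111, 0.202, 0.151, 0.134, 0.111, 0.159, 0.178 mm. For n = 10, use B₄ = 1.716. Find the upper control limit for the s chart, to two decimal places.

0.28

s̄ = (0.201 + 0.144 + 0.188 + 0.200 + 0.147 + 0.111 + 0.202 + 0.151 + 0.134 + 0.111 + 0.159 + 0.178) / 12 = 0.1605
UCL_s = B₄·s̄ = 1.716 × 0.1605 = 0.2754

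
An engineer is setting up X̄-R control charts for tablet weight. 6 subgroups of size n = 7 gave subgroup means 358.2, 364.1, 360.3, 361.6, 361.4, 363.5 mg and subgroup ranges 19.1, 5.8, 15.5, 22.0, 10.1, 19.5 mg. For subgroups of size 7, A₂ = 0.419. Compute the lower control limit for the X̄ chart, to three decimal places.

355.092

X̄̄ = (358.2 + 364.1 + 360.3 + 361.6 + 361.4 + 363.5) / 6 = 2169.1000 / 6 = 361.5167
R̄ = (19.1 + 5.8 + 15.5 + 22.0 + 10.1 + 19.5) / 6 = 92.0000 / 6 = 15.3333
LCL = X̄̄ − A₂·R̄ = 361.5167 − 0.419 × 15.3333 = 355.0920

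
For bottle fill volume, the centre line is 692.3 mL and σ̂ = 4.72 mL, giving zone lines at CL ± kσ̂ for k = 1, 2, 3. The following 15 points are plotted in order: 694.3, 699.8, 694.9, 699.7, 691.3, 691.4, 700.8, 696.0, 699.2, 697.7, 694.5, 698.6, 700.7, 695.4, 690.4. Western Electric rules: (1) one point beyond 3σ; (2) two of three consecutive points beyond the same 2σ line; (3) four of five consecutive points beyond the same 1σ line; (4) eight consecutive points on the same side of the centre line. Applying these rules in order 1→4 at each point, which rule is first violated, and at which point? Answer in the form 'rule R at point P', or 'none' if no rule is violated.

rule 3 at point 13

Zone of each point (C = within 1σ̂, B = 1σ̂–2σ̂, A = 2σ̂–3σ̂, * = beyond 3σ̂; sign = side of CL): 1:+C, 2:+B, 3:+C, 4:+B, 5:-C, 6:-C, 7:+B, 8:+C, 9:+B, 10:+B, 11:+C, 12:+B, 13:+B, 14:+C, 15:-C
Rule 3 (four of five consecutive points beyond the same 1σ limit) is satisfied at point 13.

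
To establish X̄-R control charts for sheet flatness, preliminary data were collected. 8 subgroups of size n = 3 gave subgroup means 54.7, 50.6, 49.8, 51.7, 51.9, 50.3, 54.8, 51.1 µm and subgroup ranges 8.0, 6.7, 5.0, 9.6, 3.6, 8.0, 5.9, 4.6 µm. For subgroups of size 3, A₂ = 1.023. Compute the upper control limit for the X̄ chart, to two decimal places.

X̄̄ = (54.7 + 50.6 + 49.8 + 51.7 + 51.9 + 50.3 + 54.8 + 51.1) / 8 = 414.9000 / 8 = 51.8625
R̄ = (8.0 + 6.7 + 5.0 + 9.6 + 3.6 + 8.0 + 5.9 + 4.6) / 8 = 51.4000 / 8 = 6.4250
UCL = X̄̄ + A₂·R̄ = 51.8625 + 1.023 × 6.4250 = 58.4353

58.44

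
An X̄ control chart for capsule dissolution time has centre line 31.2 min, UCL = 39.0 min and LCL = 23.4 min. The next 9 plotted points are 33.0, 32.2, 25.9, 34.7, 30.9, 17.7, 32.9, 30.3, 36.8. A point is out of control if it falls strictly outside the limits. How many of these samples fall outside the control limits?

Compare each point to [23.4, 39.0]: sample 6 = 17.7 < LCL.

1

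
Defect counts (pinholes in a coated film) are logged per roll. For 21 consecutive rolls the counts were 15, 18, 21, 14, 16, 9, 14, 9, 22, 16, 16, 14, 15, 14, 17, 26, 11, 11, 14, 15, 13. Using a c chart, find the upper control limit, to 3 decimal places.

26.949

c̄ = (15 + 18 + 21 + 14 + 16 + 9 + 14 + 9 + 22 + 16 + 16 + 14 + 15 + 14 + 17 + 26 + 11 + 11 + 14 + 15 + 13) / 21 = 320 / 21 = 15.2381
UCL = c̄ + 3√c̄ = 15.2381 + 3 × √15.2381 = 15.2381 + 3 × 3.9036 = 26.9489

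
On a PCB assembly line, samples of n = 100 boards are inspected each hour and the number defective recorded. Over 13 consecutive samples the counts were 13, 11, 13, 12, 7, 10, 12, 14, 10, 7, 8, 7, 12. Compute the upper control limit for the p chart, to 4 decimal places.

p̄ = Σdᵢ / (k·n) = 136 / (13 × 100) = 0.10462
UCL = p̄ + 3·√(p̄(1−p̄)/n) = 0.10462 + 3 × √(0.10462×0.89538/100) = 0.10462 + 3 × 0.03061 = 0.19643

0.1964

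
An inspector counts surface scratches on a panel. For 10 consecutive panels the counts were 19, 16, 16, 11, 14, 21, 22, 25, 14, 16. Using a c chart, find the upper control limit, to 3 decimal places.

29.914

c̄ = (19 + 16 + 16 + 11 + 14 + 21 + 22 + 25 + 14 + 16) / 10 = 174 / 10 = 17.4000
UCL = c̄ + 3√c̄ = 17.4000 + 3 × √17.4000 = 17.4000 + 3 × 4.1713 = 29.9140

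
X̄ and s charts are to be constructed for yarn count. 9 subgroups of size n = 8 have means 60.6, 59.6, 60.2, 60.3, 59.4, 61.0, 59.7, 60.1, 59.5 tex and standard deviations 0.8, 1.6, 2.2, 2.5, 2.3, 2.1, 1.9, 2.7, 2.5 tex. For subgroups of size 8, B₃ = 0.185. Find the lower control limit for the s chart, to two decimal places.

s̄ = (0.8 + 1.6 + 2.2 + 2.5 + 2.3 + 2.1 + 1.9 + 2.7 + 2.5) / 9 = 2.0667
LCL_s = B₃·s̄ = 0.185 × 2.0667 = 0.3823

0.38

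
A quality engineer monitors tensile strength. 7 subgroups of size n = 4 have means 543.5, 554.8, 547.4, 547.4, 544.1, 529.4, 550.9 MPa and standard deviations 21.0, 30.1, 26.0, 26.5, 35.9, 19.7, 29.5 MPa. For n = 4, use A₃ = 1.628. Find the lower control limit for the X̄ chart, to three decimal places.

X̄̄ = (543.5 + 554.8 + 547.4 + 547.4 + 544.1 + 529.4 + 550.9) / 7 = 545.3571
s̄ = (21.0 + 30.1 + 26.0 + 26.5 + 35.9 + 19.7 + 29.5) / 7 = 26.9571
LCL = X̄̄ − A₃·s̄ = 545.3571 − 1.628 × 26.9571 = 501.4709

501.471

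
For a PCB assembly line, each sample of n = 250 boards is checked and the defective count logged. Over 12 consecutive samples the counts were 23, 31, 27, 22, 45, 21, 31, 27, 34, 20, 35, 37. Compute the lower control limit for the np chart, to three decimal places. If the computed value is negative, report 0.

14.133

p̄ = Σdᵢ / (k·n) = 353 / (12 × 250) = 0.11767
LCL = np̄ − 3·√(np̄(1−p̄)) = 29.4167 − 3 × 5.0946 = 14.1328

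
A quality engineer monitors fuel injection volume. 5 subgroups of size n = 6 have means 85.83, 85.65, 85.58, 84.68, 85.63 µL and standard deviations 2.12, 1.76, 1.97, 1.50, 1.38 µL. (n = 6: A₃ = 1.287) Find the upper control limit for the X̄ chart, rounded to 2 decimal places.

87.72

X̄̄ = (85.83 + 85.65 + 85.58 + 84.68 + 85.63) / 5 = 85.4740
s̄ = (2.12 + 1.76 + 1.97 + 1.50 + 1.38) / 5 = 1.7460
UCL = X̄̄ + A₃·s̄ = 85.4740 + 1.287 × 1.7460 = 87.7211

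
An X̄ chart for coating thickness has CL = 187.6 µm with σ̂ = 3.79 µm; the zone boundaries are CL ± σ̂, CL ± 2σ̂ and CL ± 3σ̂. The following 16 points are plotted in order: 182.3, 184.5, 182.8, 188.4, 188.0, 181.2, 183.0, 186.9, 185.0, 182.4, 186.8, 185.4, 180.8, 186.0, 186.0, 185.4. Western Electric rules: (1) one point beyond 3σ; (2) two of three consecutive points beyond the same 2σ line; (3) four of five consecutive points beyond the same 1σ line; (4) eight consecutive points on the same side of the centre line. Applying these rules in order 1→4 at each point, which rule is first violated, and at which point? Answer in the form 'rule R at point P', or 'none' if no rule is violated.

Zone of each point (C = within 1σ̂, B = 1σ̂–2σ̂, A = 2σ̂–3σ̂, * = beyond 3σ̂; sign = side of CL): 1:-B, 2:-C, 3:-B, 4:+C, 5:+C, 6:-B, 7:-B, 8:-C, 9:-C, 10:-B, 11:-C, 12:-C, 13:-B, 14:-C, 15:-C, 16:-C
Rule 4 (eight consecutive points on the same side of the centre line) is satisfied at point 13.

rule 4 at point 13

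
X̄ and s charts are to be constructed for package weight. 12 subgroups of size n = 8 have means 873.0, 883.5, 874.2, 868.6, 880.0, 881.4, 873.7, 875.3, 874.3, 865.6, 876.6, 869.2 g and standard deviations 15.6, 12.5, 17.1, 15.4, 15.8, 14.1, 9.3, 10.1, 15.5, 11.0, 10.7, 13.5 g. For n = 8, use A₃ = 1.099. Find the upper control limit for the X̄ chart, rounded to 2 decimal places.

X̄̄ = (873.0 + 883.5 + 874.2 + 868.6 + 880.0 + 881.4 + 873.7 + 875.3 + 874.3 + 865.6 + 876.6 + 869.2) / 12 = 874.6167
s̄ = (15.6 + 12.5 + 17.1 + 15.4 + 15.8 + 14.1 + 9.3 + 10.1 + 15.5 + 11.0 + 10.7 + 13.5) / 12 = 13.3833
UCL = X̄̄ + A₃·s̄ = 874.6167 + 1.099 × 13.3833 = 889.3250

889.32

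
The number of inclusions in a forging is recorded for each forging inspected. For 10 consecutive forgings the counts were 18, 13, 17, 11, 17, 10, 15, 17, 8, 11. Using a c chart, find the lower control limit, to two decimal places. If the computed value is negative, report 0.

c̄ = (18 + 13 + 17 + 11 + 17 + 10 + 15 + 17 + 8 + 11) / 10 = 137 / 10 = 13.7000
LCL = c̄ − 3√c̄ = 13.7000 − 3 × 3.7014 = 2.5959

2.60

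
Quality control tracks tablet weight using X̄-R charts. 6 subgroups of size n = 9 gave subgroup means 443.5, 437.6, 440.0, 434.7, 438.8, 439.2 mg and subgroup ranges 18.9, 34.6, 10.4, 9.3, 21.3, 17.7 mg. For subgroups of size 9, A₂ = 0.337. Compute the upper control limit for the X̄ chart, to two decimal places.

X̄̄ = (443.5 + 437.6 + 440.0 + 434.7 + 438.8 + 439.2) / 6 = 2633.8000 / 6 = 438.9667
R̄ = (18.9 + 34.6 + 10.4 + 9.3 + 21.3 + 17.7) / 6 = 112.2000 / 6 = 18.7000
UCL = X̄̄ + A₂·R̄ = 438.9667 + 0.337 × 18.7000 = 445.2686

445.27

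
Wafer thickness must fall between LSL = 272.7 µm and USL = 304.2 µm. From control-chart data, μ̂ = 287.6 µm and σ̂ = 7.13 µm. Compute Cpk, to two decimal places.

Cpu = (USL − μ̂) / (3σ̂) = (304.2 − 287.6) / (3 × 7.13) = 0.7761; Cpl = (μ̂ − LSL) / (3σ̂) = (287.6 − 272.7) / (3 × 7.13) = 0.6966; Cpk = min(Cpu, Cpl) = 0.6966

0.70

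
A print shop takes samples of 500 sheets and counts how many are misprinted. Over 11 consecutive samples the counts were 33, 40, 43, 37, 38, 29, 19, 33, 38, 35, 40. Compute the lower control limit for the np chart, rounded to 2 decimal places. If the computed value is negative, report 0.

p̄ = Σdᵢ / (k·n) = 385 / (11 × 500) = 0.07000
LCL = np̄ − 3·√(np̄(1−p̄)) = 35.0000 − 3 × 5.7053 = 17.8842

17.88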